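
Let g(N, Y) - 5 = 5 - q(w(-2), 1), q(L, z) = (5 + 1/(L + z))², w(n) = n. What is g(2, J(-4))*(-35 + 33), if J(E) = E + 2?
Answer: 12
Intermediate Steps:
J(E) = 2 + E
g(N, Y) = -6 (g(N, Y) = 5 + (5 - (1 + 5*(-2) + 5*1)²/(-2 + 1)²) = 5 + (5 - (1 - 10 + 5)²/(-1)²) = 5 + (5 - (-4)²) = 5 + (5 - 16) = 5 - 11 = -6)
g(2, J(-4))*(-35 + 33) = -6*(-35 + 33) = -6*(-2) = 12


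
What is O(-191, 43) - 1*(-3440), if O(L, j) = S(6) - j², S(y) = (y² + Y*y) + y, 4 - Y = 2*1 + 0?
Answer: 1645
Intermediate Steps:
Y = 2 (Y = 4 - (2*1 + 0) = 4 - (2 + 0) = 4 - 1*2 = 4 - 2 = 2)
S(y) = y² + 3*y (S(y) = (y² + 2*y) + y = y² + 3*y)
O(L, j) = 54 - j² (O(L, j) = 6*(3 + 6) - j² = 6*9 - j² = 54 - j²)
O(-191, 43) - 1*(-3440) = (54 - 1*43²) - 1*(-3440) = (54 - 1*1849) + 3440 = (54 - 1849) + 3440 = -1795 + 3440 = 1645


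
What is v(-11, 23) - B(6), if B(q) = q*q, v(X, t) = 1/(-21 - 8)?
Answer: -1045/29 ≈ -36.034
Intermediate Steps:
v(X, t) = -1/29 (v(X, t) = 1/(-29) = -1/29)
B(q) = q**2
v(-11, 23) - B(6) = -1/29 - 1*6**2 = -1/29 - 1*36 = -1/29 - 36 = -1045/29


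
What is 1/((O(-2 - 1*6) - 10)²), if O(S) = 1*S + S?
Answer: 1/676 ≈ 0.0014793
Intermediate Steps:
O(S) = 2*S (O(S) = S + S = 2*S)
1/((O(-2 - 1*6) - 10)²) = 1/((2*(-2 - 1*6) - 10)²) = 1/((2*(-2 - 6) - 10)²) = 1/((2*(-8) - 10)²) = 1/((-16 - 10)²) = 1/((-26)²) = 1/676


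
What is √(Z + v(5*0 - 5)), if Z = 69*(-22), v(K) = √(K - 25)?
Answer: √(-1518 + I*√30) ≈ 0.07029 + 38.962*I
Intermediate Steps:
v(K) = √(-25 + K)
Z = -1518
√(Z + v(5*0 - 5)) = √(-1518 + √(-25 + (5*0 - 5))) = √(-1518 + √(-25 + (0 - 5))) = √(-1518 + √(-25 - 5)) = √(-1518 + √(-30)) = √(-1518 + I*√30)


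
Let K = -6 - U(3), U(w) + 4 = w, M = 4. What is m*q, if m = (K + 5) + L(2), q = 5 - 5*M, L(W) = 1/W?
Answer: -15/2 ≈ -7.5000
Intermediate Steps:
U(w) = -4 + w
K = -5 (K = -6 - (-4 + 3) = -6 - 1*(-1) = -6 + 1 = -5)
q = -15 (q = 5 - 5*4 = 5 - 20 = -15)
m = 1/2 (m = (-5 + 5) + 1/2 = 0 + 1/2 = 1/2 ≈ 0.50000)
m*q = (1/2)*(-15) = -15/2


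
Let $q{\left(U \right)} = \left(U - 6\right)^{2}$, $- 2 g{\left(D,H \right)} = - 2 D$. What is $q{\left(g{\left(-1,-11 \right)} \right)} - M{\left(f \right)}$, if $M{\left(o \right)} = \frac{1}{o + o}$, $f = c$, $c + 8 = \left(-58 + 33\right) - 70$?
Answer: $\frac{10095}{206} \approx 49.005$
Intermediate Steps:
$g{\left(D,H \right)} = D$ ($g{\left(D,H \right)} = - \frac{\left(-2\right) D}{2} = D$)
$c = -103$ ($c = -8 + \left(\left(-58 + 33\right) - 70\right) = -8 - 95 = -103$)
$f = -103$
$M{\left(o \right)} = \frac{1}{2 o}$
$q{\left(U \right)} = \left(-6 + U\right)^{2}$
$q{\left(g{\left(-1,-11 \right)} \right)} - M{\left(f \right)} = \left(-6 - 1\right)^{2} - \frac{1}{2 \left(-103\right)} = \left(-7\right)^{2} - \frac{1}{2} \left(- \frac{1}{103}\right) = 49 - - \frac{1}{206} = 49 + \frac{1}{206} = \frac{10095}{206}$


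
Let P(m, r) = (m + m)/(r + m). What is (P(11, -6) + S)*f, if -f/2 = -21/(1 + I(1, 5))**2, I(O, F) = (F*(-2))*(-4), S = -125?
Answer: -25326/8405 ≈ -3.0132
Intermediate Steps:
I(O, F) = 8*F (I(O, F) = -2*F*(-4) = 8*F)
f = 42/1681 (f = -(-42)/((1 + 8*5)**2) = -(-42)/((1 + 40)**2) = -(-42)/(41**2) = -(-42)/1681 = -2*(-21/1681) = 42/1681 ≈ 0.024985)
P(m, r) = 2*m/(m + r) (P(m, r) = (2*m)/(m + r) = 2*m/(m + r))
(P(11, -6) + S)*f = (2*11/(11 - 6) - 125)*(42/1681) = (2*11/5 - 125)*(42/1681) = (2*11*(1/5) - 125)*(42/1681) = (22/5 - 125)*(42/1681) = -603/5*42/1681 = -25326/8405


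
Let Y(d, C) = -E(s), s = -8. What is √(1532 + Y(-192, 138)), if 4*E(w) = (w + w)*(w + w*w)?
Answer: 2*√439 ≈ 41.905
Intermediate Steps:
E(w) = w*(w + w²)/2 (E(w) = ((w + w)*(w + w*w))/4 = ((2*w)*(w + w²))/4 = (2*w*(w + w²))/4 = w*(w + w²)/2)
Y(d, C) = 224 (Y(d, C) = -(-8)²*(1 - 8)/2 = -64*(-7)/2 = -1*(-224) = 224)
√(1532 + Y(-192, 138)) = √(1532 + 224) = √1756 = 2*√439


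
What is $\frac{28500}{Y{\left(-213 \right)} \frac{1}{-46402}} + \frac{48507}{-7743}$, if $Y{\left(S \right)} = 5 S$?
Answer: $\frac{227549619801}{183251} \approx 1.2417 \cdot 10^{6}$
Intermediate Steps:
$\frac{28500}{Y{\left(-213 \right)} \frac{1}{-46402}} + \frac{48507}{-7743} = \frac{28500}{5 \left(-213\right) \frac{1}{-46402}} + \frac{48507}{-7743} = \frac{28500}{\left(-1065\right) \left(- \frac{1}{46402}\right)} + 48507 \left(- \frac{1}{7743}\right) = \frac{28500}{\frac{1065}{46402}} - \frac{16169}{2581} = 28500 \cdot \frac{46402}{1065} - \frac{16169}{2581} = \frac{88163800}{71} - \frac{16169}{2581} = \frac{227549619801}{183251}$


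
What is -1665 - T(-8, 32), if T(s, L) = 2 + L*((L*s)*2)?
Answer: 14717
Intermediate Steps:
T(s, L) = 2 + 2*s*L² (T(s, L) = 2 + L*(2*L*s) = 2 + 2*s*L²)
-1665 - T(-8, 32) = -1665 - (2 + 2*(-8)*32²) = -1665 - (2 + 2*(-8)*1024) = -1665 - (2 - 16384) = -1665 - 1*(-16382) = -1665 + 16382 = 14717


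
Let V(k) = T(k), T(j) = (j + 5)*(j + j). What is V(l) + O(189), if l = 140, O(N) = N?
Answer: 40789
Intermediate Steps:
T(j) = 2*j*(5 + j) (T(j) = (5 + j)*(2*j) = 2*j*(5 + j))
V(k) = 2*k*(5 + k)
V(l) + O(189) = 2*140*(5 + 140) + 189 = 2*140*145 + 189 = 40600 + 189 = 40789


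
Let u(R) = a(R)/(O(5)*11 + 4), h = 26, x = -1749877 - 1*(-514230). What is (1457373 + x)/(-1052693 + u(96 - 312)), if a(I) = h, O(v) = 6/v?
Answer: -4767109/22632867 ≈ -0.21063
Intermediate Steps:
x = -1235647 (x = -1749877 + 514230 = -1235647)
a(I) = 26
u(R) = 65/43 (u(R) = 26/((6/5)*11 + 4) = 26/(66/5 + 4) = 26/(86/5) = 26*(5/86) = 65/43)
(1457373 + x)/(-1052693 + u(96 - 312)) = (1457373 - 1235647)/(-1052693 + 65/43) = 221726/(-45265734/43) = 221726*(-43/45265734) = -4767109/22632867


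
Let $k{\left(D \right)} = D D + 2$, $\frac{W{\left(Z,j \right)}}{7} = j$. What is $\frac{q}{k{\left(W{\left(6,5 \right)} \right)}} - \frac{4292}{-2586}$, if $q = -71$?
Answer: $\frac{282371}{176279} \approx 1.6018$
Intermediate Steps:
$W{\left(Z,j \right)} = 7 j$
$k{\left(D \right)} = 2 + D^{2}$ ($k{\left(D \right)} = D^{2} + 2 = 2 + D^{2}$)
$\frac{q}{k{\left(W{\left(6,5 \right)} \right)}} - \frac{4292}{-2586} = - \frac{71}{2 + \left(7 \cdot 5\right)^{2}} - \frac{4292}{-2586} = - \frac{71}{2 + 35^{2}} - - \frac{2146}{1293} = - \frac{71}{2 + 1225} + \frac{2146}{1293} = - \frac{71}{1227} + \frac{2146}{1293} = \frac{282371}{176279}$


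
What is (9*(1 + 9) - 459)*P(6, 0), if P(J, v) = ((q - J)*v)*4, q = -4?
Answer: 0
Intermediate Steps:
P(J, v) = 4*v*(-4 - J) (P(J, v) = ((-4 - J)*v)*4 = (v*(-4 - J))*4 = 4*v*(-4 - J))
(9*(1 + 9) - 459)*P(6, 0) = (9*(1 + 9) - 459)*(-4*0*(4 + 6)) = (9*10 - 459)*(-4*0*10) = (90 - 459)*0 = -369*0 = 0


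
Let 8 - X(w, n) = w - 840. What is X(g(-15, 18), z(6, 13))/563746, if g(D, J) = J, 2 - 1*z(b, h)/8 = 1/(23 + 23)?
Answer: 415/281873 ≈ 0.0014723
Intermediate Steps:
z(b, h) = 364/23 (z(b, h) = 16 - 8/(23 + 23) = 16 - 8/46 = 16 - 8*1/46 = 16 - 4/23 = 364/23)
X(w, n) = 848 - w (X(w, n) = 8 - (w - 840) = 8 - (-840 + w) = 8 + (840 - w) = 848 - w)
X(g(-15, 18), z(6, 13))/563746 = (848 - 1*18)/563746 = (848 - 18)*(1/563746) = 830*(1/563746) = 415/281873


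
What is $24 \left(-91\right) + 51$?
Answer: $-2133$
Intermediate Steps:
$24 \left(-91\right) + 51 = -2184 + 51 = -2133$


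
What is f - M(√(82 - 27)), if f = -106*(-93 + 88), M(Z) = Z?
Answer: 530 - √55 ≈ 522.58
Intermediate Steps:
f = 530 (f = -106*(-5) = 530)
f - M(√(82 - 27)) = 530 - √(82 - 27) = 530 - √55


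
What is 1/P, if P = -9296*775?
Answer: -1/7204400 ≈ -1.3880e-7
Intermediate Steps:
P = -7204400
1/P = 1/(-7204400) = -1/7204400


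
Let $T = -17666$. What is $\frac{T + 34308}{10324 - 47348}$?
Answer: $- \frac{8321}{18512} \approx -0.44949$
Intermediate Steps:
$\frac{T + 34308}{10324 - 47348} = \frac{-17666 + 34308}{10324 - 47348} = \frac{16642}{-37024} = 16642 \left(- \frac{1}{37024}\right) = - \frac{8321}{18512}$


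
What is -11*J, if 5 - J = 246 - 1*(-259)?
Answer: 5500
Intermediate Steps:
J = -500 (J = 5 - (246 - 1*(-259)) = 5 - (246 + 259) = 5 - 1*505 = 5 - 505 = -500)
-11*J = -11*(-500) = 5500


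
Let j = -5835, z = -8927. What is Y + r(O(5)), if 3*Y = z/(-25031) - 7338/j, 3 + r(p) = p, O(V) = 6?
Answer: 516756496/146055885 ≈ 3.5381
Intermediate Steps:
r(p) = -3 + p
Y = 78588841/146055885 (Y = (-8927/(-25031) - 7338/(-5835))/3 = (-8927*(-1/25031) - 7338*(-1/5835))/3 = (8927/25031 + 2446/1945)/3 = (⅓)*(78588841/48685295) = 78588841/146055885 ≈ 0.53807)
Y + r(O(5)) = 78588841/146055885 + (-3 + 6) = 78588841/146055885 + 3 = 516756496/146055885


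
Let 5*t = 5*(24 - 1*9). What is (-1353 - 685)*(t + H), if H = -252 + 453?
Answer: -440208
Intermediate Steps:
H = 201
t = 15 (t = (5*(24 - 1*9))/5 = (5*(24 - 9))/5 = (5*15)/5 = (1/5)*75 = 15)
(-1353 - 685)*(t + H) = (-1353 - 685)*(15 + 201) = -2038*216 = -440208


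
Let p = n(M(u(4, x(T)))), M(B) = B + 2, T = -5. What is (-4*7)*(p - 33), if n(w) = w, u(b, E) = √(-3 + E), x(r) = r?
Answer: 868 - 56*I*√2 ≈ 868.0 - 79.196*I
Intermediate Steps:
M(B) = 2 + B
p = 2 + 2*I*√2 (p = 2 + √(-3 - 5) = 2 + √(-8) = 2 + 2*I*√2 ≈ 2.0 + 2.8284*I)
(-4*7)*(p - 33) = (-4*7)*((2 + 2*I*√2) - 33) = -28*(-31 + 2*I*√2) = 868 - 56*I*√2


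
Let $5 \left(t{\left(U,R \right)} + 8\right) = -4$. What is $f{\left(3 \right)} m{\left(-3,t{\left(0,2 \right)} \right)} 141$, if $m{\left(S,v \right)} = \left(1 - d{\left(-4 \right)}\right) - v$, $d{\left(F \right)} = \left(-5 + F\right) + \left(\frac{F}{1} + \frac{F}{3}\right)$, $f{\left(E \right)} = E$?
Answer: $\frac{51042}{5} \approx 10208.0$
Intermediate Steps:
$d{\left(F \right)} = -5 + \frac{7 F}{3}$ ($d{\left(F \right)} = \left(-5 + F\right) + \left(F 1 + F \frac{1}{3}\right) = \left(-5 + F\right) + \left(F + \frac{F}{3}\right) = \left(-5 + F\right) + \frac{4 F}{3} = -5 + \frac{7 F}{3}$)
$t{\left(U,R \right)} = - \frac{44}{5}$ ($t{\left(U,R \right)} = -8 + \frac{1}{5} \left(-4\right) = -8 - \frac{4}{5} = - \frac{44}{5}$)
$m{\left(S,v \right)} = \frac{46}{3} - v$ ($m{\left(S,v \right)} = \left(1 - \left(-5 + \frac{7}{3} \left(-4\right)\right)\right) - v = \left(1 - \left(-5 - \frac{28}{3}\right)\right) - v = \left(1 - - \frac{43}{3}\right) - v = \left(1 + \frac{43}{3}\right) - v = \frac{46}{3} - v$)
$f{\left(3 \right)} m{\left(-3,t{\left(0,2 \right)} \right)} 141 = 3 \left(\frac{46}{3} - - \frac{44}{5}\right) 141 = 3 \left(\frac{46}{3} + \frac{44}{5}\right) 141 = 3 \cdot \frac{362}{15} \cdot 141 = \frac{362}{5} \cdot 141 = \frac{51042}{5}$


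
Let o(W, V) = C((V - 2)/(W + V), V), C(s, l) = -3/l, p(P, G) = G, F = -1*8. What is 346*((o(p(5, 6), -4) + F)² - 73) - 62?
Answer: -57067/8 ≈ -7133.4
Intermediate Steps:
F = -8
o(W, V) = -3/V
346*((o(p(5, 6), -4) + F)² - 73) - 62 = 346*((-3/(-4) - 8)² - 73) - 62 = 346*((-3*(-¼) - 8)² - 73) - 62 = 346*((¾ - 8)² - 73) - 62 = 346*((-29/4)² - 73) - 62 = 346*(841/16 - 73) - 62 = 346*(-327/16) - 62 = -56571/8 - 62 = -57067/8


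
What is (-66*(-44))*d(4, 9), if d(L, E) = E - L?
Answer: 14520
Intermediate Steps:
(-66*(-44))*d(4, 9) = (-66*(-44))*(9 - 1*4) = 2904*(9 - 4) = 2904*5 = 14520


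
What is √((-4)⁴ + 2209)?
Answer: √2465 ≈ 49.649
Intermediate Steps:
√((-4)⁴ + 2209) = √(256 + 2209) = √2465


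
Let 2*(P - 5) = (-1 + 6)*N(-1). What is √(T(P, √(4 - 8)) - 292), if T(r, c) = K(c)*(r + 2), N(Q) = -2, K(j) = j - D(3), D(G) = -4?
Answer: 2*√(-71 + I) ≈ 0.11868 + 16.853*I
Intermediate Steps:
K(j) = 4 + j (K(j) = j - 1*(-4) = j + 4 = 4 + j)
P = 0 (P = 5 + ((-1 + 6)*(-2))/2 = 5 + (5*(-2))/2 = 5 + (½)*(-10) = 5 - 5 = 0)
T(r, c) = (2 + r)*(4 + c) (T(r, c) = (4 + c)*(r + 2) = (4 + c)*(2 + r) = (2 + r)*(4 + c))
√(T(P, √(4 - 8)) - 292) = √((2 + 0)*(4 + √(4 - 8)) - 292) = √(2*(4 + √(-4)) - 292) = √(2*(4 + 2*I) - 292) = √((8 + 4*I) - 292) = √(-284 + 4*I)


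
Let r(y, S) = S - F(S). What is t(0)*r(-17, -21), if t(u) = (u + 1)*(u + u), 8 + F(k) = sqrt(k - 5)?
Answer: 0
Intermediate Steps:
F(k) = -8 + sqrt(-5 + k) (F(k) = -8 + sqrt(k - 5) = -8 + sqrt(-5 + k))
r(y, S) = 8 + S - sqrt(-5 + S) (r(y, S) = S - (-8 + sqrt(-5 + S)) = S + (8 - sqrt(-5 + S)) = 8 + S - sqrt(-5 + S))
t(u) = 2*u*(1 + u) (t(u) = (1 + u)*(2*u) = 2*u*(1 + u))
t(0)*r(-17, -21) = (2*0*(1 + 0))*(8 - 21 - sqrt(-5 - 21)) = (2*0*1)*(8 - 21 - sqrt(-26)) = 0*(8 - 21 - I*sqrt(26)) = 0*(-13 - I*sqrt(26)) = 0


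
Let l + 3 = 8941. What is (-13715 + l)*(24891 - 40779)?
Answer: 75896976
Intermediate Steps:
l = 8938 (l = -3 + 8941 = 8938)
(-13715 + l)*(24891 - 40779) = (-13715 + 8938)*(24891 - 40779) = -4777*(-15888) = 75896976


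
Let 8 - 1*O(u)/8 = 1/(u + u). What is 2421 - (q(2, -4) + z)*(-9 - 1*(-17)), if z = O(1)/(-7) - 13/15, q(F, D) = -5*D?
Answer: 245333/105 ≈ 2336.5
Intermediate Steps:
O(u) = 64 - 4/u (O(u) = 64 - 8/(u + u) = 64 - 8*1/(2*u) = 64 - 4/u)
z = -991/105 (z = (64 - 4/1)/(-7) - 13/15 = (64 - 4*1)*(-⅐) - 13*1/15 = (64 - 4)*(-⅐) - 13/15 = 60*(-⅐) - 13/15 = -60/7 - 13/15 = -991/105 ≈ -9.4381)
2421 - (q(2, -4) + z)*(-9 - 1*(-17)) = 2421 - (-5*(-4) - 991/105)*(-9 - 1*(-17)) = 2421 - (20 - 991/105)*(-9 + 17) = 2421 - 1109*8/105 = 2421 - 1*8872/105 = 2421 - 8872/105 = 245333/105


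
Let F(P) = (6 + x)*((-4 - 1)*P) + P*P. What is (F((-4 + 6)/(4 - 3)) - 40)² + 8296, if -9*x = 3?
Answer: 151948/9 ≈ 16883.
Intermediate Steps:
x = -⅓ (x = -⅑*3 = -⅓ ≈ -0.33333)
F(P) = P² - 85*P/3 (F(P) = (6 - ⅓)*((-4 - 1)*P) + P*P = 17*(-5*P)/3 + P² = -85*P/3 + P² = P² - 85*P/3)
(F((-4 + 6)/(4 - 3)) - 40)² + 8296 = (((-4 + 6)/(4 - 3))*(-85 + 3*((-4 + 6)/(4 - 3)))/3 - 40)² + 8296 = ((2/1)*(-85 + 3*(2/1))/3 - 40)² + 8296 = ((2*1)*(-85 + 3*(2*1))/3 - 40)² + 8296 = ((⅓)*2*(-85 + 3*2) - 40)² + 8296 = ((⅓)*2*(-85 + 6) - 40)² + 8296 = ((⅓)*2*(-79) - 40)² + 8296 = (-158/3 - 40)² + 8296 = (-278/3)² + 8296 = 77284/9 + 8296 = 151948/9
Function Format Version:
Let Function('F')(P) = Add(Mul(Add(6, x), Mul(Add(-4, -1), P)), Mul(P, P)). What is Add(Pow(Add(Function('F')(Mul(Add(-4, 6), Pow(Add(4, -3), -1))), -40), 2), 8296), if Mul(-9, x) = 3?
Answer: Rational(151948, 9) ≈ 16883.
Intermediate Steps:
x = Rational(-1, 3) (x = Mul(Rational(-1, 9), 3) = Rational(-1, 3) ≈ -0.33333)
Function('F')(P) = Add(Pow(P, 2), Mul(Rational(-85, 3), P)) (Function('F')(P) = Add(Mul(Add(6, Rational(-1, 3)), Mul(Add(-4, -1), P)), Mul(P, P)) = Add(Mul(Rational(17, 3), Mul(-5, P)), Pow(P, 2)) = Add(Mul(Rational(-85, 3), P), Pow(P, 2)) = Add(Pow(P, 2), Mul(Rational(-85, 3), P)))
Add(Pow(Add(Function('F')(Mul(Add(-4, 6), Pow(Add(4, -3), -1))), -40), 2), 8296) = Add(Pow(Add(Mul(Rational(1, 3), Mul(Add(-4, 6), Pow(Add(4, -3), -1)), Add(-85, Mul(3, Mul(Add(-4, 6), Pow(Add(4, -3), -1))))), -40), 2), 8296) = Add(Pow(Add(Mul(Rational(1, 3), Mul(2, Pow(1, -1)), Add(-85, Mul(3, Mul(2, Pow(1, -1))))), -40), 2), 8296) = Add(Pow(Add(Mul(Rational(1, 3), Mul(2, 1), Add(-85, Mul(3, Mul(2, 1)))), -40), 2), 8296) = Add(Pow(Add(Mul(Rational(1, 3), 2, Add(-85, Mul(3, 2))), -40), 2), 8296) = Add(Pow(Add(Mul(Rational(1, 3), 2, Add(-85, 6)), -40), 2), 8296) = Add(Pow(Add(Mul(Rational(1, 3), 2, -79), -40), 2), 8296) = Add(Pow(Add(Rational(-158, 3), -40), 2), 8296) = Add(Pow(Rational(-278, 3), 2), 8296) = Add(Rational(77284, 9), 8296) = Rational(151948, 9)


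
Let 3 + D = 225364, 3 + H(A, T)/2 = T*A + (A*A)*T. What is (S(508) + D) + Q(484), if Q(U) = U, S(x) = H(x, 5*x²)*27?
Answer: 18016593869843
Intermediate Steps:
H(A, T) = -6 + 2*A*T + 2*T*A² (H(A, T) = -6 + 2*(T*A + (A*A)*T) = -6 + 2*(A*T + A²*T) = -6 + 2*(A*T + T*A²) = -6 + (2*A*T + 2*T*A²) = -6 + 2*A*T + 2*T*A²)
S(x) = -162 + 270*x³ + 270*x⁴ (S(x) = (-6 + 2*x*(5*x²) + 2*(5*x²)*x²)*27 = (-6 + 10*x³ + 10*x⁴)*27 = -162 + 270*x³ + 270*x⁴)
D = 225361 (D = -3 + 225364 = 225361)
(S(508) + D) + Q(484) = ((-162 + 270*508³ + 270*508⁴) + 225361) + 484 = ((-162 + 270*131096512 + 270*66597028096) + 225361) + 484 = ((-162 + 35396058240 + 17981197585920) + 225361) + 484 = (18016593643998 + 225361) + 484 = 18016593869359 + 484 = 18016593869843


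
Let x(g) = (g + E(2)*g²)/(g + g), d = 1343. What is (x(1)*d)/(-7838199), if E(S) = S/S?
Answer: -1343/7838199 ≈ -0.00017134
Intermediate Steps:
E(S) = 1
x(g) = (g + g²)/(2*g) (x(g) = (g + 1*g²)/(g + g) = (g + g²)/((2*g)) = (g + g²)*(1/(2*g)) = (g + g²)/(2*g))
(x(1)*d)/(-7838199) = ((½ + (½)*1)*1343)/(-7838199) = ((½ + ½)*1343)*(-1/7838199) = (1*1343)*(-1/7838199) = 1343*(-1/7838199) = -1343/7838199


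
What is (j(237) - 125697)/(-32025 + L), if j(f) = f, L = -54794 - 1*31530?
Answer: 125460/118349 ≈ 1.0601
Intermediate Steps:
L = -86324 (L = -54794 - 31530 = -86324)
(j(237) - 125697)/(-32025 + L) = (237 - 125697)/(-32025 - 86324) = -125460/(-118349) = -125460*(-1/118349) = 125460/118349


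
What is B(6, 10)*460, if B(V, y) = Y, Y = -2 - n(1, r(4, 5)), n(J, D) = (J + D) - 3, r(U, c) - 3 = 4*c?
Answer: -10580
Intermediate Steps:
r(U, c) = 3 + 4*c
n(J, D) = -3 + D + J (n(J, D) = (D + J) - 3 = -3 + D + J)
Y = -23 (Y = -2 - (-3 + (3 + 4*5) + 1) = -2 - (-3 + (3 + 20) + 1) = -2 - (-3 + 23 + 1) = -2 - 1*21 = -2 - 21 = -23)
B(V, y) = -23
B(6, 10)*460 = -23*460 = -10580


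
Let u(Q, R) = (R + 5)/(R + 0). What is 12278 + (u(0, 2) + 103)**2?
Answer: 94481/4 ≈ 23620.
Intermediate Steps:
u(Q, R) = (5 + R)/R
12278 + (u(0, 2) + 103)**2 = 12278 + ((5 + 2)/2 + 103)**2 = 12278 + ((1/2)*7 + 103)**2 = 12278 + (7/2 + 103)**2 = 12278 + (213/2)**2 = 12278 + 45369/4 = 94481/4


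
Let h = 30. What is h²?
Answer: 900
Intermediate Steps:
h² = 30² = 900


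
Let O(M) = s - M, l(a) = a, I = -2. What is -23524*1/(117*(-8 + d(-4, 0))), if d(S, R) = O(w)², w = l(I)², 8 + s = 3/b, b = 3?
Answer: -23524/13221 ≈ -1.7793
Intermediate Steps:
s = -7 (s = -8 + 3/3 = -8 + 3*(⅓) = -8 + 1 = -7)
w = 4 (w = (-2)² = 4)
O(M) = -7 - M
d(S, R) = 121 (d(S, R) = (-7 - 1*4)² = (-7 - 4)² = (-11)² = 121)
-23524*1/(117*(-8 + d(-4, 0))) = -23524*1/(117*(-8 + 121)) = -23524/(113*117) = -23524/13221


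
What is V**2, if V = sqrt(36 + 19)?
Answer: 55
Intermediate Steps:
V = sqrt(55) ≈ 7.4162
V**2 = (sqrt(55))**2 = 55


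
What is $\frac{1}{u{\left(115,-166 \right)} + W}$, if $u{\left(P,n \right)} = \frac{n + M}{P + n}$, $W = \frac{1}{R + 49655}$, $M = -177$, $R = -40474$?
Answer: $\frac{468231}{3149134} \approx 0.14869$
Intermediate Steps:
$W = \frac{1}{9181}$ ($W = \frac{1}{-40474 + 49655} = \frac{1}{9181} \approx 0.00010892$)
$u{\left(P,n \right)} = \frac{-177 + n}{P + n}$ ($u{\left(P,n \right)} = \frac{n - 177}{P + n} = \frac{-177 + n}{P + n}$)
$\frac{1}{u{\left(115,-166 \right)} + W} = \frac{1}{\frac{-177 - 166}{115 - 166} + \frac{1}{9181}} = \frac{1}{\frac{1}{-51} \left(-343\right) + \frac{1}{9181}} = \frac{1}{\left(- \frac{1}{51}\right) \left(-343\right) + \frac{1}{9181}} = \frac{1}{\frac{343}{51} + \frac{1}{9181}} = \frac{1}{\frac{3149134}{468231}} = \frac{468231}{3149134}$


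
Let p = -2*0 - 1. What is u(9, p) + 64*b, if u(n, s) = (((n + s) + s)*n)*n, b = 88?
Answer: 6199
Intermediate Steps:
p = -1 (p = 0 - 1 = -1)
u(n, s) = n**2*(n + 2*s) (u(n, s) = ((n + 2*s)*n)*n = (n*(n + 2*s))*n = n**2*(n + 2*s))
u(9, p) + 64*b = 9**2*(9 + 2*(-1)) + 64*88 = 81*(9 - 2) + 5632 = 81*7 + 5632 = 567 + 5632 = 6199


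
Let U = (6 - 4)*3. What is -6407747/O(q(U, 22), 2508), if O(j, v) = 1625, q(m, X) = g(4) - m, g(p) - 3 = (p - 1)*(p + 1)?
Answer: -6407747/1625 ≈ -3943.2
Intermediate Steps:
g(p) = 3 + (1 + p)*(-1 + p) (g(p) = 3 + (p - 1)*(p + 1) = 3 + (-1 + p)*(1 + p) = 3 + (1 + p)*(-1 + p))
U = 6 (U = 2*3 = 6)
q(m, X) = 18 - m (q(m, X) = (2 + 4²) - m = (2 + 16) - m = 18 - m)
-6407747/O(q(U, 22), 2508) = -6407747/1625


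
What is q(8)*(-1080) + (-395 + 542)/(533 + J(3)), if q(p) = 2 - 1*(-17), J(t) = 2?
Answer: -10978053/535 ≈ -20520.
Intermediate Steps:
q(p) = 19 (q(p) = 2 + 17 = 19)
q(8)*(-1080) + (-395 + 542)/(533 + J(3)) = 19*(-1080) + (-395 + 542)/(533 + 2) = -20520 + 147/535 = -10978053/535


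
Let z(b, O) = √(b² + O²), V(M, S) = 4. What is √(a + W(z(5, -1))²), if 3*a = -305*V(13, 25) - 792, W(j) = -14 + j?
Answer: √(-4038 - 252*√26)/3 ≈ 24.32*I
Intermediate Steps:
z(b, O) = √(O² + b²)
a = -2012/3 (a = (-305*4 - 792)/3 = (-1220 - 792)/3 = (⅓)*(-2012) = -2012/3 ≈ -670.67)
√(a + W(z(5, -1))²) = √(-2012/3 + (-14 + √((-1)² + 5²))²) = √(-2012/3 + (-14 + √(1 + 25))²) = √(-2012/3 + (-14 + √26)²)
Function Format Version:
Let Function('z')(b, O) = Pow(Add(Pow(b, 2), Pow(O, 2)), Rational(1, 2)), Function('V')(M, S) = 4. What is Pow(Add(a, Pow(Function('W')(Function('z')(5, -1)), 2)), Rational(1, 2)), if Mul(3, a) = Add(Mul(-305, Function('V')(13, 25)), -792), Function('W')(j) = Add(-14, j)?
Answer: Mul(Rational(1, 3), Pow(Add(-4038, Mul(-252, Pow(26, Rational(1, 2)))), Rational(1, 2))) ≈ Mul(24.320, I)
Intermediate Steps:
Function('z')(b, O) = Pow(Add(Pow(O, 2), Pow(b, 2)), Rational(1, 2))
a = Rational(-2012, 3) (a = Mul(Rational(1, 3), Add(Mul(-305, 4), -792)) = Mul(Rational(1, 3), Add(-1220, -792)) = Mul(Rational(1, 3), -2012) = Rational(-2012, 3) ≈ -670.67)
Pow(Add(a, Pow(Function('W')(Function('z')(5, -1)), 2)), Rational(1, 2)) = Pow(Add(Rational(-2012, 3), Pow(Add(-14, Pow(Add(Pow(-1, 2), Pow(5, 2)), Rational(1, 2))), 2)), Rational(1, 2)) = Pow(Add(Rational(-2012, 3), Pow(Add(-14, Pow(Add(1, 25), Rational(1, 2))), 2)), Rational(1, 2)) = Pow(Add(Rational(-2012, 3), Pow(Add(-14, Pow(26, Rational(1, 2))), 2)), Rational(1, 2))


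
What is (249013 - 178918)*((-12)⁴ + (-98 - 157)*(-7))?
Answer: 1578609495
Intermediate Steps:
(249013 - 178918)*((-12)⁴ + (-98 - 157)*(-7)) = 70095*(20736 - 255*(-7)) = 70095*(20736 + 1785) = 70095*22521 = 1578609495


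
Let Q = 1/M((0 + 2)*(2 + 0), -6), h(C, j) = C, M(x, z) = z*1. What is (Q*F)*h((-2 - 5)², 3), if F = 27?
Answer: -441/2 ≈ -220.50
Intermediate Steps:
M(x, z) = z
Q = -⅙ (Q = 1/(-6) = -⅙ ≈ -0.16667)
(Q*F)*h((-2 - 5)², 3) = (-⅙*27)*(-2 - 5)² = -9/2*(-7)² = -9/2*49 = -441/2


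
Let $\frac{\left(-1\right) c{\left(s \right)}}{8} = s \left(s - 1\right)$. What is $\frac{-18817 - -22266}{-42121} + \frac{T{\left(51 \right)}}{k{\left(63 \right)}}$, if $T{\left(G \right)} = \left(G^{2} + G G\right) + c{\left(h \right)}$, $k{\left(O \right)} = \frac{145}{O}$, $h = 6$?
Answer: $\frac{13166777221}{6107545} \approx 2155.8$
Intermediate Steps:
$c{\left(s \right)} = - 8 s \left(-1 + s\right)$ ($c{\left(s \right)} = - 8 s \left(s - 1\right) = - 8 s \left(-1 + s\right)$)
$T{\left(G \right)} = -240 + 2 G^{2}$ ($T{\left(G \right)} = \left(G^{2} + G G\right) + 8 \cdot 6 \left(1 - 6\right) = \left(G^{2} + G^{2}\right) + 8 \cdot 6 \left(1 - 6\right) = 2 G^{2} + 8 \cdot 6 \left(-5\right) = 2 G^{2} - 240 = -240 + 2 G^{2}$)
$\frac{-18817 - -22266}{-42121} + \frac{T{\left(51 \right)}}{k{\left(63 \right)}} = \frac{-18817 - -22266}{-42121} + \frac{-240 + 2 \cdot 51^{2}}{145 \cdot \frac{1}{63}} = \left(-18817 + 22266\right) \left(- \frac{1}{42121}\right) + \frac{-240 + 2 \cdot 2601}{145 \cdot \frac{1}{63}} = 3449 \left(- \frac{1}{42121}\right) + \frac{-240 + 5202}{\frac{145}{63}} = - \frac{3449}{42121} + 4962 \cdot \frac{63}{145} = - \frac{3449}{42121} + \frac{312606}{145} = \frac{13166777221}{6107545}$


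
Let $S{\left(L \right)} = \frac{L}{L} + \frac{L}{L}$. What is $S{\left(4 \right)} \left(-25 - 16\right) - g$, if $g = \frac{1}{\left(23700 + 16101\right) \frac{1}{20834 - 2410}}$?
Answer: $- \frac{3282106}{39801} \approx -82.463$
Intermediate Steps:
$S{\left(L \right)} = 2$ ($S{\left(L \right)} = 1 + 1 = 2$)
$g = \frac{18424}{39801}$ ($g = \frac{1}{39801 \cdot \frac{1}{18424}} = \frac{1}{\frac{39801}{18424}} = \frac{18424}{39801} \approx 0.4629$)
$S{\left(4 \right)} \left(-25 - 16\right) - g = 2 \left(-25 - 16\right) - \frac{18424}{39801} = 2 \left(-41\right) - \frac{18424}{39801} = -82 - \frac{18424}{39801} = - \frac{3282106}{39801}$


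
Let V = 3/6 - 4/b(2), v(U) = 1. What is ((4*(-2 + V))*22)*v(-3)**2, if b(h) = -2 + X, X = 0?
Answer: 44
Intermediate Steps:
b(h) = -2 (b(h) = -2 + 0 = -2)
V = 5/2 (V = 3/6 - 4/(-2) = 3*(1/6) - 4*(-1/2) = 1/2 + 2 = 5/2 ≈ 2.5000)
((4*(-2 + V))*22)*v(-3)**2 = ((4*(-2 + 5/2))*22)*1**2 = ((4*(1/2))*22)*1 = (2*22)*1 = 44*1 = 44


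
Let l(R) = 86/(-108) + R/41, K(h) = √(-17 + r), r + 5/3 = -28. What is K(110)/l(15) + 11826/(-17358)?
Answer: -1971/2893 - 1476*I*√105/953 ≈ -0.6813 - 15.87*I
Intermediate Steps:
r = -89/3 (r = -5/3 - 28 = -89/3 ≈ -29.667)
K(h) = 2*I*√105/3 (K(h) = √(-17 - 89/3) = √(-140/3) = 2*I*√105/3)
l(R) = -43/54 + R/41 (l(R) = 86*(-1/108) + R*(1/41) = -43/54 + R/41)
K(110)/l(15) + 11826/(-17358) = (2*I*√105/3)/(-43/54 + (1/41)*15) + 11826/(-17358) = (2*I*√105/3)/(-43/54 + 15/41) + 11826*(-1/17358) = (2*I*√105/3)/(-953/2214) - 1971/2893 = (2*I*√105/3)*(-2214/953) - 1971/2893 = -1476*I*√105/953 - 1971/2893 = -1971/2893 - 1476*I*√105/953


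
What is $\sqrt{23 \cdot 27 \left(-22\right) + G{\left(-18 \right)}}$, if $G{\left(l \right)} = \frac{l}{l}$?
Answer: $i \sqrt{13661} \approx 116.88 i$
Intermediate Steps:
$G{\left(l \right)} = 1$
$\sqrt{23 \cdot 27 \left(-22\right) + G{\left(-18 \right)}} = \sqrt{23 \cdot 27 \left(-22\right) + 1} = \sqrt{621 \left(-22\right) + 1} = \sqrt{-13662 + 1} = \sqrt{-13661} = i \sqrt{13661}$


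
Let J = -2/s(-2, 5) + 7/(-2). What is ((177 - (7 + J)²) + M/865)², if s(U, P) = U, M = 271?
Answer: 295325946721/11971600 ≈ 24669.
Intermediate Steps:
J = -5/2 (J = -2/(-2) + 7/(-2) = -2*(-½) + 7*(-½) = 1 - 7/2 = -5/2 ≈ -2.5000)
((177 - (7 + J)²) + M/865)² = ((177 - (7 - 5/2)²) + 271/865)² = ((177 - (9/2)²) + 271*(1/865))² = ((177 - 1*81/4) + 271/865)² = ((177 - 81/4) + 271/865)² = (627/4 + 271/865)² = (543439/3460)² = 295325946721/11971600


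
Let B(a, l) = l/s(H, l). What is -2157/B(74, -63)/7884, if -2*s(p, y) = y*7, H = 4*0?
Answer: 5033/5256 ≈ 0.95757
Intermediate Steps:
H = 0
s(p, y) = -7*y/2 (s(p, y) = -y*7/2 = -7*y/2)
B(a, l) = -2/7 (B(a, l) = l/((-7*l/2)) = l*(-2/(7*l)) = -2/7)
-2157/B(74, -63)/7884 = -2157/(-2/7)/7884 = -2157*(-7/2)*(1/7884) = (15099/2)*(1/7884) = 5033/5256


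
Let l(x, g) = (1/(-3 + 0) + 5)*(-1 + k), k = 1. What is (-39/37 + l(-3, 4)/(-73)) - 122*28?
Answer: -126431/37 ≈ -3417.1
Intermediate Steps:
l(x, g) = 0 (l(x, g) = (1/(-3 + 0) + 5)*(-1 + 1) = (1/(-3) + 5)*0 = (-⅓ + 5)*0 = (14/3)*0 = 0)
(-39/37 + l(-3, 4)/(-73)) - 122*28 = (-39/37 + 0/(-73)) - 122*28 = (-39*1/37 + 0*(-1/73)) - 3416 = (-39/37 + 0) - 3416 = -39/37 - 3416 = -126431/37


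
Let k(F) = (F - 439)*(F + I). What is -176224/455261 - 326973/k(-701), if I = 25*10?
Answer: -79820620771/78022630180 ≈ -1.0230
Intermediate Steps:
I = 250
k(F) = (-439 + F)*(250 + F) (k(F) = (F - 439)*(F + 250) = (-439 + F)*(250 + F))
-176224/455261 - 326973/k(-701) = -176224/455261 - 326973/(-109750 + (-701)**2 - 189*(-701)) = -176224*1/455261 - 326973/(-109750 + 491401 + 132489) = -176224/455261 - 326973/514140 = -176224/455261 - 326973*1/514140 = -176224/455261 - 108991/171380 = -79820620771/78022630180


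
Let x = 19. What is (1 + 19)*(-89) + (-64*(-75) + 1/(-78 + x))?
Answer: 178179/59 ≈ 3020.0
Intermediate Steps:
(1 + 19)*(-89) + (-64*(-75) + 1/(-78 + x)) = (1 + 19)*(-89) + (-64*(-75) + 1/(-78 + 19)) = 20*(-89) + (4800 + 1/(-59)) = -1780 + (4800 - 1/59) = -1780 + 283199/59 = 178179/59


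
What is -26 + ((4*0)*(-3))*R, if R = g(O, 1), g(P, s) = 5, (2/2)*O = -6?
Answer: -26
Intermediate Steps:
O = -6
R = 5
-26 + ((4*0)*(-3))*R = -26 + ((4*0)*(-3))*5 = -26 + (0*(-3))*5 = -26 + 0*5 = -26 + 0 = -26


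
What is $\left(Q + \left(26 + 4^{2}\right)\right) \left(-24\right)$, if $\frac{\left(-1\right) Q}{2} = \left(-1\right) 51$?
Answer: $-3456$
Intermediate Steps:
$Q = 102$ ($Q = - 2 \left(\left(-1\right) 51\right) = \left(-2\right) \left(-51\right) = 102$)
$\left(Q + \left(26 + 4^{2}\right)\right) \left(-24\right) = \left(102 + \left(26 + 4^{2}\right)\right) \left(-24\right) = \left(102 + \left(26 + 16\right)\right) \left(-24\right) = \left(102 + 42\right) \left(-24\right) = 144 \left(-24\right) = -3456$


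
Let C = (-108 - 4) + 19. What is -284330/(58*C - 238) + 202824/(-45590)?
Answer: 2955074983/64190720 ≈ 46.036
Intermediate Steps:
C = -93 (C = -112 + 19 = -93)
-284330/(58*C - 238) + 202824/(-45590) = -284330/(58*(-93) - 238) + 202824/(-45590) = -284330/(-5394 - 238) + 202824*(-1/45590) = -284330/(-5632) - 101412/22795 = -284330*(-1/5632) - 101412/22795 = 142165/2816 - 101412/22795 = 2955074983/64190720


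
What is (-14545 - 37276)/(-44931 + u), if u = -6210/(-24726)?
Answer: 213554341/185159616 ≈ 1.1534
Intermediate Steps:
u = 1035/4121 (u = -6210*(-1/24726) = 1035/4121 ≈ 0.25115)
(-14545 - 37276)/(-44931 + u) = (-14545 - 37276)/(-44931 + 1035/4121) = -51821/(-185159616/4121) = -51821*(-4121/185159616) = 213554341/185159616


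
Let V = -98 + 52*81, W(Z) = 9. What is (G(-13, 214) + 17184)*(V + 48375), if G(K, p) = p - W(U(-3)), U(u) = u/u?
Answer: 912731221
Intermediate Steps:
U(u) = 1
G(K, p) = -9 + p (G(K, p) = p - 1*9 = p - 9 = -9 + p)
V = 4114 (V = -98 + 4212 = 4114)
(G(-13, 214) + 17184)*(V + 48375) = ((-9 + 214) + 17184)*(4114 + 48375) = (205 + 17184)*52489 = 17389*52489 = 912731221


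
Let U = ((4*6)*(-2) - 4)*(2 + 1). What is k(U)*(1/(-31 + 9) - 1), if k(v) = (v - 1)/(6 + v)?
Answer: -3611/3300 ≈ -1.0942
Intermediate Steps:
U = -156 (U = (24*(-2) - 4)*3 = (-48 - 4)*3 = -52*3 = -156)
k(v) = (-1 + v)/(6 + v)
k(U)*(1/(-31 + 9) - 1) = ((-1 - 156)/(6 - 156))*(1/(-31 + 9) - 1) = (-157/(-150))*(1/(-22) - 1) = (-1/150*(-157))*(-1/22 - 1) = (157/150)*(-23/22) = -3611/3300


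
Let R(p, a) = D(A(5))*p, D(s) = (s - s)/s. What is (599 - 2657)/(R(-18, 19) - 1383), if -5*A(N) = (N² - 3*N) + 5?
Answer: 686/461 ≈ 1.4881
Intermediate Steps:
A(N) = -1 - N²/5 + 3*N/5 (A(N) = -((N² - 3*N) + 5)/5 = -(5 + N² - 3*N)/5 = -1 - N²/5 + 3*N/5)
D(s) = 0 (D(s) = 0/s = 0)
R(p, a) = 0 (R(p, a) = 0*p = 0)
(599 - 2657)/(R(-18, 19) - 1383) = (599 - 2657)/(0 - 1383) = -2058/(-1383) = -2058*(-1/1383) = 686/461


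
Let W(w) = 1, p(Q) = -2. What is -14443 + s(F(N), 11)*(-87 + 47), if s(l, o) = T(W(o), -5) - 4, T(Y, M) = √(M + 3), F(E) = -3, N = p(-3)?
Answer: -14283 - 40*I*√2 ≈ -14283.0 - 56.569*I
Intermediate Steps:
N = -2
T(Y, M) = √(3 + M)
s(l, o) = -4 + I*√2 (s(l, o) = √(3 - 5) - 4 = √(-2) - 4 = I*√2 - 4 = -4 + I*√2)
-14443 + s(F(N), 11)*(-87 + 47) = -14443 + (-4 + I*√2)*(-87 + 47) = -14443 + (-4 + I*√2)*(-40) = -14443 + (160 - 40*I*√2) = -14283 - 40*I*√2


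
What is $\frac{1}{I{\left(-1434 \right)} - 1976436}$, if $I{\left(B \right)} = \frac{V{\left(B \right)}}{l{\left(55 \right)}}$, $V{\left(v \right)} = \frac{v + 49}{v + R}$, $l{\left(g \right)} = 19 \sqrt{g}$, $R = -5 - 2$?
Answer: $- \frac{16297110284614236}{32210195462481821759251} - \frac{7583983 \sqrt{55}}{32210195462481821759251} \approx -5.0596 \cdot 10^{-7}$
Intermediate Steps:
$R = -7$
$V{\left(v \right)} = \frac{49 + v}{-7 + v}$ ($V{\left(v \right)} = \frac{v + 49}{v - 7} = \frac{49 + v}{-7 + v}$)
$I{\left(B \right)} = \frac{\sqrt{55} \left(49 + B\right)}{1045 \left(-7 + B\right)}$ ($I{\left(B \right)} = \frac{\frac{1}{-7 + B} \left(49 + B\right)}{19 \sqrt{55}} = \frac{49 + B}{-7 + B} \frac{\sqrt{55}}{1045} = \frac{\sqrt{55} \left(49 + B\right)}{1045 \left(-7 + B\right)}$)
$\frac{1}{I{\left(-1434 \right)} - 1976436} = \frac{1}{\frac{\sqrt{55} \left(49 - 1434\right)}{1045 \left(-7 - 1434\right)} - 1976436} = \frac{1}{\frac{1}{1045} \sqrt{55} \frac{1}{-1441} \left(-1385\right) - 1976436} = \frac{1}{\frac{1}{1045} \sqrt{55} \left(- \frac{1}{1441}\right) \left(-1385\right) - 1976436} = \frac{1}{\frac{277 \sqrt{55}}{301169} - 1976436} = \frac{1}{-1976436 + \frac{277 \sqrt{55}}{301169}}$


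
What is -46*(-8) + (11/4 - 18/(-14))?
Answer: 10417/28 ≈ 372.04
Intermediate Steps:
-46*(-8) + (11/4 - 18/(-14)) = 368 + (11*(¼) - 18*(-1/14)) = 368 + (11/4 + 9/7) = 368 + 113/28 = 10417/28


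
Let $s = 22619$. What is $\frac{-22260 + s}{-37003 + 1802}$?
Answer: $- \frac{359}{35201} \approx -0.010199$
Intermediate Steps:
$\frac{-22260 + s}{-37003 + 1802} = \frac{-22260 + 22619}{-37003 + 1802} = \frac{359}{-35201} = 359 \left(- \frac{1}{35201}\right) = - \frac{359}{35201}$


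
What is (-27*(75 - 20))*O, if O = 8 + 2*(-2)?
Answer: -5940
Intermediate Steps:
O = 4 (O = 8 - 4 = 4)
(-27*(75 - 20))*O = -27*(75 - 20)*4 = -27*55*4 = -1485*4 = -5940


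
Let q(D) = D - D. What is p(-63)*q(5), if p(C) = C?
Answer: 0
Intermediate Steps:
q(D) = 0
p(-63)*q(5) = -63*0 = 0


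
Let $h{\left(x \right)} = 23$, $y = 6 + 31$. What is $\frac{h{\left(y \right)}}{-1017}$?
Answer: $- \frac{23}{1017} \approx -0.022616$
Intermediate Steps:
$y = 37$
$\frac{h{\left(y \right)}}{-1017} = \frac{23}{-1017} = 23 \left(- \frac{1}{1017}\right) = - \frac{23}{1017}$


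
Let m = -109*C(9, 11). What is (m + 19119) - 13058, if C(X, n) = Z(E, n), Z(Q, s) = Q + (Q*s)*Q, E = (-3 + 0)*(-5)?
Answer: -265349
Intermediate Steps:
E = 15 (E = -3*(-5) = 15)
Z(Q, s) = Q + s*Q**2
C(X, n) = 15 + 225*n (C(X, n) = 15*(1 + 15*n) = 15 + 225*n)
m = -271410 (m = -109*(15 + 225*11) = -109*(15 + 2475) = -109*2490 = -271410)
(m + 19119) - 13058 = (-271410 + 19119) - 13058 = -252291 - 13058 = -265349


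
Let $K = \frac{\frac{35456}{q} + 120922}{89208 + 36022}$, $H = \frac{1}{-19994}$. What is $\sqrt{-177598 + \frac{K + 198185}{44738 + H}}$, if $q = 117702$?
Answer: $\frac{i \sqrt{50742864887455623143570849240036415702}}{16903392376942197} \approx 421.42 i$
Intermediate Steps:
$H = - \frac{1}{19994} \approx -5.0015 \cdot 10^{-5}$
$K = \frac{711639835}{736991073}$ ($K = \frac{\frac{35456}{117702} + 120922}{89208 + 36022} = \frac{35456 \cdot \frac{1}{117702} + 120922}{125230} = \left(\frac{17728}{58851} + 120922\right) \frac{1}{125230} = \frac{7116398350}{58851} \cdot \frac{1}{125230} = \frac{711639835}{736991073} \approx 0.9656$)
$\sqrt{-177598 + \frac{K + 198185}{44738 + H}} = \sqrt{-177598 + \frac{\frac{711639835}{736991073} + 198185}{44738 - \frac{1}{19994}}} = \sqrt{-177598 + \frac{146061287442340}{736991073 \cdot \frac{894491571}{19994}}} = \sqrt{-177598 + \frac{146061287442340}{736991073} \cdot \frac{19994}{894491571}} = \sqrt{-177598 + \frac{224642260086318920}{50710177130826591}} = \sqrt{- \frac{9005801395820454589498}{50710177130826591}} = \frac{i \sqrt{50742864887455623143570849240036415702}}{16903392376942197}$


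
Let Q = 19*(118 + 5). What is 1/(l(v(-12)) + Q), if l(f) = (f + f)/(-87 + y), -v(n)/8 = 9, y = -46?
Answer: 133/310965 ≈ 0.00042770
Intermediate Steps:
v(n) = -72 (v(n) = -8*9 = -72)
l(f) = -2*f/133 (l(f) = (f + f)/(-87 - 46) = (2*f)/(-133) = (2*f)*(-1/133) = -2*f/133)
Q = 2337 (Q = 19*123 = 2337)
1/(l(v(-12)) + Q) = 1/(-2/133*(-72) + 2337) = 1/(144/133 + 2337) = 1/(310965/133) = 133/310965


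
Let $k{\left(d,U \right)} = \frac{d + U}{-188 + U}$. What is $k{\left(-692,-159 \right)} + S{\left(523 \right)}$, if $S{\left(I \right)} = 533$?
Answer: $\frac{185802}{347} \approx 535.45$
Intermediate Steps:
$k{\left(d,U \right)} = \frac{U + d}{-188 + U}$
$k{\left(-692,-159 \right)} + S{\left(523 \right)} = \frac{-159 - 692}{-188 - 159} + 533 = \frac{1}{-347} \left(-851\right) + 533 = \left(- \frac{1}{347}\right) \left(-851\right) + 533 = \frac{851}{347} + 533 = \frac{185802}{347}$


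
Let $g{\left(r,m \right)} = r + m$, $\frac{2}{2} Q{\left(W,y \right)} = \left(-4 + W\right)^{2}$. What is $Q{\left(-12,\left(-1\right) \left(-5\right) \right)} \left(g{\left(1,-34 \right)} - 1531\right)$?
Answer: $-400384$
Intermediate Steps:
$Q{\left(W,y \right)} = \left(-4 + W\right)^{2}$
$g{\left(r,m \right)} = m + r$
$Q{\left(-12,\left(-1\right) \left(-5\right) \right)} \left(g{\left(1,-34 \right)} - 1531\right) = \left(-4 - 12\right)^{2} \left(\left(-34 + 1\right) - 1531\right) = \left(-16\right)^{2} \left(-33 - 1531\right) = 256 \left(-1564\right) = -400384$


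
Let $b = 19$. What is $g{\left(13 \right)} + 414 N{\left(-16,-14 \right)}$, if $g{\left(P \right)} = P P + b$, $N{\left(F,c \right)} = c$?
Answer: $-5608$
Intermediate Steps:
$g{\left(P \right)} = 19 + P^{2}$ ($g{\left(P \right)} = P P + 19 = P^{2} + 19 = 19 + P^{2}$)
$g{\left(13 \right)} + 414 N{\left(-16,-14 \right)} = \left(19 + 13^{2}\right) + 414 \left(-14\right) = \left(19 + 169\right) - 5796 = 188 - 5796 = -5608$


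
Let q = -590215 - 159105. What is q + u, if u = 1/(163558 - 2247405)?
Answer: -1561468234041/2083847 ≈ -7.4932e+5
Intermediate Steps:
q = -749320
u = -1/2083847 (u = 1/(-2083847) = -1/2083847 ≈ -4.7988e-7)
q + u = -749320 - 1/2083847 = -1561468234041/2083847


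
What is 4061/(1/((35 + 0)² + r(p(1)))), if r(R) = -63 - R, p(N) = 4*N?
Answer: 4702638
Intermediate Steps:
4061/(1/((35 + 0)² + r(p(1)))) = 4061/(1/((35 + 0)² + (-63 - 4))) = 4061/(1/(35² + (-63 - 1*4))) = 4061/(1/(1225 + (-63 - 4))) = 4061/(1/(1225 - 67)) = 4061/(1/1158) = 4061*1158 = 4702638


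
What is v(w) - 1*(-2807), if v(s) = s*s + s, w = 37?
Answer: 4213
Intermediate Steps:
v(s) = s + s**2 (v(s) = s**2 + s = s + s**2)
v(w) - 1*(-2807) = 37*(1 + 37) - 1*(-2807) = 37*38 + 2807 = 1406 + 2807 = 4213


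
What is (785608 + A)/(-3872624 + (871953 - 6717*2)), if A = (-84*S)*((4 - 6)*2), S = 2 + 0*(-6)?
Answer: -157256/602821 ≈ -0.26087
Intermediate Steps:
S = 2 (S = 2 + 0 = 2)
A = 672 (A = (-84*2)*((4 - 6)*2) = -(-336)*2 = -168*(-4) = 672)
(785608 + A)/(-3872624 + (871953 - 6717*2)) = (785608 + 672)/(-3872624 + (871953 - 6717*2)) = 786280/(-3872624 + (871953 - 1*13434)) = 786280/(-3872624 + (871953 - 13434)) = 786280/(-3872624 + 858519) = 786280/(-3014105) = 786280*(-1/3014105) = -157256/602821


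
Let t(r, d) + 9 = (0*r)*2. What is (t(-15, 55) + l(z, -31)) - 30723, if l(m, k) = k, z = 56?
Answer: -30763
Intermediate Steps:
t(r, d) = -9 (t(r, d) = -9 + (0*r)*2 = -9 + 0*2 = -9 + 0 = -9)
(t(-15, 55) + l(z, -31)) - 30723 = (-9 - 31) - 30723 = -40 - 30723 = -30763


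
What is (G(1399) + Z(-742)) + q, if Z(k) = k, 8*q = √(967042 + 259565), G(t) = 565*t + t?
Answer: 791092 + √1226607/8 ≈ 7.9123e+5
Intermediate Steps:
G(t) = 566*t
q = √1226607/8 (q = √(967042 + 259565)/8 = √1226607/8 ≈ 138.44)
(G(1399) + Z(-742)) + q = (566*1399 - 742) + √1226607/8 = (791834 - 742) + √1226607/8 = 791092 + √1226607/8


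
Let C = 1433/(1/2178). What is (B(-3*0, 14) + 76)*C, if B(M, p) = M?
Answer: 237201624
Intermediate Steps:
C = 3121074 (C = 1433/(1/2178) = 1433*2178 = 3121074)
(B(-3*0, 14) + 76)*C = (-3*0 + 76)*3121074 = (0 + 76)*3121074 = 76*3121074 = 237201624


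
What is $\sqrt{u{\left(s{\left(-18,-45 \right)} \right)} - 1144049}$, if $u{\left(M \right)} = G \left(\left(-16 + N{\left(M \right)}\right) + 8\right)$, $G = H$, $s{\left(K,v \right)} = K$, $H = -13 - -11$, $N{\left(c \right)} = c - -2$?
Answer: $i \sqrt{1144001} \approx 1069.6 i$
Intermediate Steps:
$N{\left(c \right)} = 2 + c$ ($N{\left(c \right)} = c + 2 = 2 + c$)
$H = -2$ ($H = -13 + 11 = -2$)
$G = -2$
$u{\left(M \right)} = 12 - 2 M$ ($u{\left(M \right)} = - 2 \left(\left(-16 + \left(2 + M\right)\right) + 8\right) = - 2 \left(\left(-14 + M\right) + 8\right) = - 2 \left(-6 + M\right) = 12 - 2 M$)
$\sqrt{u{\left(s{\left(-18,-45 \right)} \right)} - 1144049} = \sqrt{\left(12 - -36\right) - 1144049} = \sqrt{\left(12 + 36\right) - 1144049} = \sqrt{48 - 1144049} = \sqrt{-1144001} = i \sqrt{1144001}$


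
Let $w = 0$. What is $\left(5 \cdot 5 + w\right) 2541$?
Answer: $63525$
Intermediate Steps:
$\left(5 \cdot 5 + w\right) 2541 = \left(5 \cdot 5 + 0\right) 2541 = \left(25 + 0\right) 2541 = 25 \cdot 2541 = 63525$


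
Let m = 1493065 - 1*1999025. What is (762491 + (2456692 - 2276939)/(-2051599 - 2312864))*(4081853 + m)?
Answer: 11900084072023278940/4364463 ≈ 2.7266e+12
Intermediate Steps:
m = -505960 (m = 1493065 - 1999025 = -505960)
(762491 + (2456692 - 2276939)/(-2051599 - 2312864))*(4081853 + m) = (762491 + (2456692 - 2276939)/(-2051599 - 2312864))*(4081853 - 505960) = (762491 + 179753/(-4364463))*3575893 = (762491 + 179753*(-1/4364463))*3575893 = (762491 - 179753/4364463)*3575893 = (3327863577580/4364463)*3575893 = 11900084072023278940/4364463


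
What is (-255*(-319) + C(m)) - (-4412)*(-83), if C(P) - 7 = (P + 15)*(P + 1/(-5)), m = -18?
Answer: -1423947/5 ≈ -2.8479e+5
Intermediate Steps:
C(P) = 7 + (15 + P)*(-⅕ + P) (C(P) = 7 + (P + 15)*(P + 1/(-5)) = 7 + (15 + P)*(P - ⅕) = 7 + (15 + P)*(-⅕ + P))
(-255*(-319) + C(m)) - (-4412)*(-83) = (-255*(-319) + (4 + (-18)² + (74/5)*(-18))) - (-4412)*(-83) = (81345 + (4 + 324 - 1332/5)) - 1*366196 = (81345 + 308/5) - 366196 = 407033/5 - 366196 = -1423947/5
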